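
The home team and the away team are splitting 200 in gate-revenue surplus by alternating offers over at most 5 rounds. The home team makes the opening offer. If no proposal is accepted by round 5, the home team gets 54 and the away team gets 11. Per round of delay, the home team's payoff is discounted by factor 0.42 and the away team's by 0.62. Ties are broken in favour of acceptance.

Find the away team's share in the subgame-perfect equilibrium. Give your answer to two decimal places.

91.39

Round 5 (the home team proposes): the away team gets 11 if talks fail, so the home team offers 11 and keeps 189.
Round 4 (the away team proposes): the home team can get 189 next round, worth 0.42 × 189 = 79.38 now; the away team offers that and keeps 120.62.
Round 3 (the home team proposes): the away team can get 120.62 next round, worth 0.62 × 120.62 = 74.7844 now; the home team offers that and keeps 125.2156.
Round 2 (the away team proposes): the home team can get 125.2156 next round, worth 0.42 × 125.2156 = 52.590552 now. The away team offers 52.590552 and keeps 200 − 52.590552 = 147.409448.
Round 1 (the home team proposes): the away team can get 147.409448 next round, worth 0.62 × 147.409448 = 91.39385776 now. The home team offers 91.39385776 and keeps 200 − 91.39385776 = 108.60614224.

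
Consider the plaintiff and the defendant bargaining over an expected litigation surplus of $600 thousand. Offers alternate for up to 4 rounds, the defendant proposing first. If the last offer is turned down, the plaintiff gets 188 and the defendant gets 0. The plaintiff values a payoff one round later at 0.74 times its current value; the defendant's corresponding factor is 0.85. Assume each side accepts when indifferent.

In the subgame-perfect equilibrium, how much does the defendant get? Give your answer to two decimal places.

Work backward from the last round.
Round 4 (the plaintiff proposes): the defendant will accept anything ≥ 0, so the plaintiff offers 0 and keeps 600.
Round 3 (the defendant proposes): the plaintiff can get 600 next round, worth 0.74 × 600 = 444 now, so the defendant offers 444, keeping 156.
Round 2 (the plaintiff proposes): the defendant can get 156 next round, worth 0.85 × 156 = 132.6 now. The plaintiff offers 132.6 and keeps 600 − 132.6 = 467.4.
Round 1 (the defendant proposes): the plaintiff can get 467.4 next round, worth 0.74 × 467.4 = 345.876 now, so the defendant offers 345.876, keeping 254.124.

254.12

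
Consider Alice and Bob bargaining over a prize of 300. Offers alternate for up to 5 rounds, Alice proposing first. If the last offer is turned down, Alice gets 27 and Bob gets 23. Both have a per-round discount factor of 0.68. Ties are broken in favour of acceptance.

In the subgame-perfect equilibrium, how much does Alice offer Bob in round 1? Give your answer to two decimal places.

Round 5 (Alice proposes): Bob gets 23 if talks fail, so Alice offers 23 and keeps 277.
Round 4 (Bob proposes): Alice can get 277 next round, worth 0.68 × 277 = 188.36 now. Bob offers 188.36 and keeps 300 − 188.36 = 111.64.
Round 3 (Alice proposes): Bob can get 111.64 next round, worth 0.68 × 111.64 = 75.9152 now, so Alice offers 75.9152, keeping 224.0848.
Round 2 (Bob proposes): Alice can get 224.0848 next round, worth 0.68 × 224.0848 = 152.377664 now. Bob offers 152.377664 and keeps 300 − 152.377664 = 147.622336.
Round 1 (Alice proposes): Bob can get 147.622336 next round, worth 0.68 × 147.622336 = 100.38318848 now, so Alice offers 100.38318848, keeping 199.61681152.

100.38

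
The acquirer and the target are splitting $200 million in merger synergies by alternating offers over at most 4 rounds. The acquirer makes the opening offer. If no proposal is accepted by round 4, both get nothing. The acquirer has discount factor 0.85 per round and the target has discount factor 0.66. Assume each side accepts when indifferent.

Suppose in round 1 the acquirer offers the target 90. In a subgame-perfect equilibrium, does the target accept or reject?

Round 4 (the target proposes): the acquirer will accept anything ≥ 0, so the target offers 0 and keeps 200.
Round 3 (the acquirer proposes): the target can get 200 next round, worth 0.66 × 200 = 132 now, so the acquirer offers 132, keeping 68.
Round 2 (the target proposes): the acquirer can get 68 next round, worth 0.85 × 68 = 57.8 now. The target offers 57.8 and keeps 200 − 57.8 = 142.2.
So by rejecting in round 1, the target gets 142.2 next round, worth 0.66 × 142.2 = 93.852 now.
Offer 90 < 93.852, so the target rejects.

Reject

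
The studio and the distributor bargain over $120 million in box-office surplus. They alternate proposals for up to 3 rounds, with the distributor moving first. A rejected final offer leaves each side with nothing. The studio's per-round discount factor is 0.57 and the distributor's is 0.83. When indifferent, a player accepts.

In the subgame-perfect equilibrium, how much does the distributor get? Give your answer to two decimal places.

108.37

Round 3 (the distributor proposes): the studio will accept anything ≥ 0, so the distributor offers 0 and keeps 120.
Round 2 (the studio proposes): the distributor can get 120 next round, worth 0.83 × 120 = 99.6 now. The studio offers 99.6 and keeps 120 − 99.6 = 20.4.
Round 1 (the distributor proposes): the studio can get 20.4 next round, worth 0.57 × 20.4 = 11.628 now; the distributor offers that and keeps 108.372.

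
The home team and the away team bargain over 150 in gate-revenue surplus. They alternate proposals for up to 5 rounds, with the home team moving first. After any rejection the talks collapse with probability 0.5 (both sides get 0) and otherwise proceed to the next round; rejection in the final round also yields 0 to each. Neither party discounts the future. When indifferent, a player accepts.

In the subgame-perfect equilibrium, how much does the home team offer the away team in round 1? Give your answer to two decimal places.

46.88

Round 5 (the home team proposes): rejection yields 0 for the away team; the home team offers 0 and keeps 150.
Round 4 (the away team proposes): rejecting gives the home team an expected 0.5 × 150 = 75, so the away team offers 75, keeping 75.
Round 3 (the home team proposes): rejecting gives the away team an expected 0.5 × 75 = 37.5, so the home team offers 37.5, keeping 112.5.
Round 2 (the away team proposes): rejecting gives the home team an expected 0.5 × 112.5 = 56.25, so the away team offers 56.25, keeping 93.75.
Round 1 (the home team proposes): rejecting gives the away team an expected 0.5 × 93.75 = 46.875, so the home team offers 46.875, keeping 103.125.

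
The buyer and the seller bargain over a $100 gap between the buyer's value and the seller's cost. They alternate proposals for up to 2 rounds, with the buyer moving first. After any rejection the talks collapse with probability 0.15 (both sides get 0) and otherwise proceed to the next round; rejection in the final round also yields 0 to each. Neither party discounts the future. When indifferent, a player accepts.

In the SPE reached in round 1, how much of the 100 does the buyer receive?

15

Round 2 (the seller proposes): the buyer will accept anything ≥ 0, so the seller offers 0 and keeps 100.
Round 1 (the buyer proposes): rejecting gives the seller an expected 0.85 × 100 = 85; the buyer offers that and keeps 15.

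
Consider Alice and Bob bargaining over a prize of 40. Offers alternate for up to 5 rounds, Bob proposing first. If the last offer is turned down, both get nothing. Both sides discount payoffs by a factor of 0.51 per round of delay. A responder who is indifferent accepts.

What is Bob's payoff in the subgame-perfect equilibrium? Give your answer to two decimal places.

Round 5 (Bob proposes): rejection yields 0 for Alice; Bob offers 0 and keeps 40.
Round 4 (Alice proposes): Bob can get 40 next round, worth 0.51 × 40 = 20.4 now; Alice offers that and keeps 19.6.
Round 3 (Bob proposes): Alice can get 19.6 next round, worth 0.51 × 19.6 = 9.996 now; Bob offers that and keeps 30.004.
Round 2 (Alice proposes): Bob can get 30.004 next round, worth 0.51 × 30.004 = 15.30204 now, so Alice offers 15.30204, keeping 24.69796.
Round 1 (Bob proposes): Alice can get 24.69796 next round, worth 0.51 × 24.69796 = 12.5959596 now. Bob offers 12.5959596 and keeps 40 − 12.5959596 = 27.4040404.

27.40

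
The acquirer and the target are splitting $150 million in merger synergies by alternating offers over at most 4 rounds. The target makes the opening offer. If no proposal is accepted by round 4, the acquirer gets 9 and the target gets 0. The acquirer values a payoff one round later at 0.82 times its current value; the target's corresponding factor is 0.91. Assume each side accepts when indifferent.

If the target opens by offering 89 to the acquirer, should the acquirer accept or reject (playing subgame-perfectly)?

Work out the acquirer's continuation value if the offer is rejected.
Round 4 (the acquirer proposes): the target will accept anything ≥ 0, so the acquirer offers 0 and keeps 150.
Round 3 (the target proposes): the acquirer can get 150 next round, worth 0.82 × 150 = 123 now. The target offers 123 and keeps 150 − 123 = 27.
Round 2 (the acquirer proposes): the target can get 27 next round, worth 0.91 × 27 = 24.57 now; the acquirer offers that and keeps 125.43.
So by rejecting in round 1, the acquirer gets 125.43 next round, worth 0.82 × 125.43 = 102.8526 now.
Offer 89 < 102.8526, so the acquirer rejects.

Reject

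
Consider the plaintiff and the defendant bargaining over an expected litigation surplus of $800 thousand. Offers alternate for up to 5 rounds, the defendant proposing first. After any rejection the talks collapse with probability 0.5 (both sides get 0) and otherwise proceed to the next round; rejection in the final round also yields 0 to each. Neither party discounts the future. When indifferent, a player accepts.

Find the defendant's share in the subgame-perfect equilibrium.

By backward induction:
Round 5 (the defendant proposes): the plaintiff will accept anything ≥ 0, so the defendant offers 0 and keeps 800.
Round 4 (the plaintiff proposes): rejecting gives the defendant an expected 0.5 × 800 = 400, so the plaintiff offers 400, keeping 400.
Round 3 (the defendant proposes): rejecting gives the plaintiff an expected 0.5 × 400 = 200, so the defendant offers 200, keeping 600.
Round 2 (the plaintiff proposes): rejecting gives the defendant an expected 0.5 × 600 = 300. The plaintiff offers 300 and keeps 800 − 300 = 500.
Round 1 (the defendant proposes): rejecting gives the plaintiff an expected 0.5 × 500 = 250. The defendant offers 250 and keeps 800 − 250 = 550.

550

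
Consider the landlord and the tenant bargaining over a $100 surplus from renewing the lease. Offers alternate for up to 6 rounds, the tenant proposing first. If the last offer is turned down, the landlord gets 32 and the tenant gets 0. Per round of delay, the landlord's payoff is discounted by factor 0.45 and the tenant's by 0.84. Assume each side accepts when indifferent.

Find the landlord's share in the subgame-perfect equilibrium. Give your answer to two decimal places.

16.35

By backward induction:
Round 6 (the landlord proposes): the tenant will accept anything ≥ 0, so the landlord offers 0 and keeps 100.
Round 5 (the tenant proposes): the landlord can get 100 next round, worth 0.45 × 100 = 45 now; the tenant offers that and keeps 55.
Round 4 (the landlord proposes): the tenant can get 55 next round, worth 0.84 × 55 = 46.2 now; the landlord offers that and keeps 53.8.
Round 3 (the tenant proposes): the landlord can get 53.8 next round, worth 0.45 × 53.8 = 24.21 now; the tenant offers that and keeps 75.79.
Round 2 (the landlord proposes): the tenant can get 75.79 next round, worth 0.84 × 75.79 = 63.6636 now. The landlord offers 63.6636 and keeps 100 − 63.6636 = 36.3364.
Round 1 (the tenant proposes): the landlord can get 36.3364 next round, worth 0.45 × 36.3364 = 16.35138 now. The tenant offers 16.35138 and keeps 100 − 16.35138 = 83.64862.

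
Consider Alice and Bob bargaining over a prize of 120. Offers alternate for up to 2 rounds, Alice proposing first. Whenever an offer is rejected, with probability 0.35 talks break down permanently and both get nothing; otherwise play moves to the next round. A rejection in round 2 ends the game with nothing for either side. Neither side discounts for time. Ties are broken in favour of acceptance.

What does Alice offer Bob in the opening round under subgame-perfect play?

Round 2 (Bob proposes): Alice will accept anything ≥ 0, so Bob offers 0 and keeps 120.
Round 1 (Alice proposes): rejecting gives Bob an expected 0.65 × 120 = 78. Alice offers 78 and keeps 120 − 78 = 42.

78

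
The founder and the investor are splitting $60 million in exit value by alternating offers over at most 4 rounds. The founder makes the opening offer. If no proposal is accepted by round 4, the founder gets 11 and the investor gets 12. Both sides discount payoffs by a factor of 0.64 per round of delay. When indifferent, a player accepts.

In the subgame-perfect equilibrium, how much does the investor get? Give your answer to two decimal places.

Round 4 (the investor proposes): the founder gets 11 if talks fail, so the investor offers 11 and keeps 49.
Round 3 (the founder proposes): the investor can get 49 next round, worth 0.64 × 49 = 31.36 now, so the founder offers 31.36, keeping 28.64.
Round 2 (the investor proposes): the founder can get 28.64 next round, worth 0.64 × 28.64 = 18.3296 now; the investor offers that and keeps 41.6704.
Round 1 (the founder proposes): the investor can get 41.6704 next round, worth 0.64 × 41.6704 = 26.669056 now, so the founder offers 26.669056, keeping 33.330944.

26.67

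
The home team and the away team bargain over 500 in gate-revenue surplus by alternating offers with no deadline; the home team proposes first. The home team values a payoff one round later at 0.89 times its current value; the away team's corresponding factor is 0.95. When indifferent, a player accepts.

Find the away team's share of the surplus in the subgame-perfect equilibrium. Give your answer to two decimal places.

Let x be the home team's share when the home team proposes and y be the away team's share when the away team proposes.
The away team accepts iff offered ≥ 0.95·y, so x = 500 − 0.95y. Symmetrically y = 500 − 0.89x.
Substituting: x = 500 − 0.95(500 − 0.89x), giving x(1 − 0.89·0.95) = 500(1 − 0.95).
So x = 500 × 0.05 / 0.1545 ≈ 161.8123, and the away team receives 500 − x ≈ 338.1877.

338.19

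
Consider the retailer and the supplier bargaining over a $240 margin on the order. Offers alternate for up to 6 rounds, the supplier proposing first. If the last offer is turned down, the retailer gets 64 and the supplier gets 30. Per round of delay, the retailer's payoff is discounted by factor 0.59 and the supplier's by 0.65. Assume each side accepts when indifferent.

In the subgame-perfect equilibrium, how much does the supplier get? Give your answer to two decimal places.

Round 6 (the retailer proposes): the supplier gets 30 if talks fail, so the retailer offers 30 and keeps 210.
Round 5 (the supplier proposes): the retailer can get 210 next round, worth 0.59 × 210 = 123.9 now, so the supplier offers 123.9, keeping 116.1.
Round 4 (the retailer proposes): the supplier can get 116.1 next round, worth 0.65 × 116.1 = 75.465 now. The retailer offers 75.465 and keeps 240 − 75.465 = 164.535.
Round 3 (the supplier proposes): the retailer can get 164.535 next round, worth 0.59 × 164.535 = 97.07565 now, so the supplier offers 97.07565, keeping 142.92435.
Round 2 (the retailer proposes): the supplier can get 142.92435 next round, worth 0.65 × 142.92435 = 92.9008275 now; the retailer offers that and keeps 147.0991725.
Round 1 (the supplier proposes): the retailer can get 147.0991725 next round, worth 0.59 × 147.0991725 = 86.788511775 now, so the supplier offers 86.788511775, keeping 153.211488225.

153.21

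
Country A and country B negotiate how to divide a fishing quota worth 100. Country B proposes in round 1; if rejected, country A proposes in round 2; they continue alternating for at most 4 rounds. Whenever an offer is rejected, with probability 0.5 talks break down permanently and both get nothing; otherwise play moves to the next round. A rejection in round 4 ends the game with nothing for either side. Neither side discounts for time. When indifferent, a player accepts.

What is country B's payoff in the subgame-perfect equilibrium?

62.5

Round 4 (country A proposes): country B will accept anything ≥ 0, so country A offers 0 and keeps 100.
Round 3 (country B proposes): rejecting gives country A an expected 0.5 × 100 = 50. Country B offers 50 and keeps 100 − 50 = 50.
Round 2 (country A proposes): rejecting gives country B an expected 0.5 × 50 = 25. Country A offers 25 and keeps 100 − 25 = 75.
Round 1 (country B proposes): rejecting gives country A an expected 0.5 × 75 = 37.5; country B offers that and keeps 62.5.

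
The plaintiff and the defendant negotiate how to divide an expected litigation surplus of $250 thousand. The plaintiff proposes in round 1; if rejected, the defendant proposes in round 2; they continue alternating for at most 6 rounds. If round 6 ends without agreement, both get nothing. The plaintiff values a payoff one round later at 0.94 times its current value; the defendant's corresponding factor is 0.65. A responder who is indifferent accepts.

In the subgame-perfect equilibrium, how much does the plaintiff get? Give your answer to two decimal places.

173.63

Work backward from the last round.
Round 6 (the defendant proposes): rejection yields 0 for the plaintiff; the defendant offers 0 and keeps 250.
Round 5 (the plaintiff proposes): the defendant can get 250 next round, worth 0.65 × 250 = 162.5 now. The plaintiff offers 162.5 and keeps 250 − 162.5 = 87.5.
Round 4 (the defendant proposes): the plaintiff can get 87.5 next round, worth 0.94 × 87.5 = 82.25 now, so the defendant offers 82.25, keeping 167.75.
Round 3 (the plaintiff proposes): the defendant can get 167.75 next round, worth 0.65 × 167.75 = 109.0375 now, so the plaintiff offers 109.0375, keeping 140.9625.
Round 2 (the defendant proposes): the plaintiff can get 140.9625 next round, worth 0.94 × 140.9625 = 132.50475 now; the defendant offers that and keeps 117.49525.
Round 1 (the plaintiff proposes): the defendant can get 117.49525 next round, worth 0.65 × 117.49525 = 76.3719125 now. The plaintiff offers 76.3719125 and keeps 250 − 76.3719125 = 173.6280875.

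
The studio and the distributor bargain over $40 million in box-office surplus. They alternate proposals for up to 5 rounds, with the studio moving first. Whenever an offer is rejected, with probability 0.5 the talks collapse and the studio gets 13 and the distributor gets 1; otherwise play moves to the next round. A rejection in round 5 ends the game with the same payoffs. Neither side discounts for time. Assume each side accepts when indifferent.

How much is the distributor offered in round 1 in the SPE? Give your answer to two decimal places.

Round 5 (the studio proposes): the distributor gets 1 if talks fail, so the studio offers 1 and keeps 39.
Round 4 (the distributor proposes): rejecting gives the studio an expected 0.5 × 39 + 0.5 × 13 = 26; the distributor offers that and keeps 14.
Round 3 (the studio proposes): rejecting gives the distributor an expected 0.5 × 14 + 0.5 × 1 = 7.5. The studio offers 7.5 and keeps 40 − 7.5 = 32.5.
Round 2 (the distributor proposes): rejecting gives the studio an expected 0.5 × 32.5 + 0.5 × 13 = 22.75; the distributor offers that and keeps 17.25.
Round 1 (the studio proposes): rejecting gives the distributor an expected 0.5 × 17.25 + 0.5 × 1 = 9.125; the studio offers that and keeps 30.875.

9.13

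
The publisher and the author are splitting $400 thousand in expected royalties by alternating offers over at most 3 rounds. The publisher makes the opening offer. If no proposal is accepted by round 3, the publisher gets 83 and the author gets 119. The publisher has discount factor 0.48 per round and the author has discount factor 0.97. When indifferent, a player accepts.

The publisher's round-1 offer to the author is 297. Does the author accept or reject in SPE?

Accept

Round 3 (the publisher proposes): the author gets 119 if talks fail, so the publisher offers 119 and keeps 281.
Round 2 (the author proposes): the publisher can get 281 next round, worth 0.48 × 281 = 134.88 now, so the author offers 134.88, keeping 265.12.
So by rejecting in round 1, the author gets 265.12 next round, worth 0.97 × 265.12 = 257.1664 now.
Offer 297 ≥ 257.1664, so the author accepts.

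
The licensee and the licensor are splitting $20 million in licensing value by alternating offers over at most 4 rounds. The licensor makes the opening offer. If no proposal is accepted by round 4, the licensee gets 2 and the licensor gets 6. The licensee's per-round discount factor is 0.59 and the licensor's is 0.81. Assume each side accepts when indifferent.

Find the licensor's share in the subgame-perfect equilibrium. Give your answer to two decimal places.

Round 4 (the licensee proposes): the licensor gets 6 if talks fail, so the licensee offers 6 and keeps 14.
Round 3 (the licensor proposes): the licensee can get 14 next round, worth 0.59 × 14 = 8.26 now, so the licensor offers 8.26, keeping 11.74.
Round 2 (the licensee proposes): the licensor can get 11.74 next round, worth 0.81 × 11.74 = 9.5094 now, so the licensee offers 9.5094, keeping 10.4906.
Round 1 (the licensor proposes): the licensee can get 10.4906 next round, worth 0.59 × 10.4906 = 6.189454 now; the licensor offers that and keeps 13.810546.

13.81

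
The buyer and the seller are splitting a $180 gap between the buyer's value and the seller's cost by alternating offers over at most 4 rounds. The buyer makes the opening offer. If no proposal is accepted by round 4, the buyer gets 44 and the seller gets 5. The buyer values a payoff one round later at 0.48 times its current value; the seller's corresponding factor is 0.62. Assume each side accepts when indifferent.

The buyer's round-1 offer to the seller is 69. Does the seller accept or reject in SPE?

Reject

Work out the seller's continuation value if the offer is rejected.
Round 4 (the seller proposes): the buyer gets 44 if talks fail, so the seller offers 44 and keeps 136.
Round 3 (the buyer proposes): the seller can get 136 next round, worth 0.62 × 136 = 84.32 now, so the buyer offers 84.32, keeping 95.68.
Round 2 (the seller proposes): the buyer can get 95.68 next round, worth 0.48 × 95.68 = 45.9264 now; the seller offers that and keeps 134.0736.
So by rejecting in round 1, the seller gets 134.0736 next round, worth 0.62 × 134.0736 = 83.125632 now.
Offer 69 < 83.125632, so the seller rejects.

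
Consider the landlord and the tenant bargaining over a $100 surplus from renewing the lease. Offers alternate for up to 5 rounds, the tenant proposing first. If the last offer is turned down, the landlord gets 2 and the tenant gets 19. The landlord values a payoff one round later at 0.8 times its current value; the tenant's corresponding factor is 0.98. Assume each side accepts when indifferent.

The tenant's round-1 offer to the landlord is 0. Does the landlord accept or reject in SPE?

Round 5 (the tenant proposes): the landlord gets 2 if talks fail, so the tenant offers 2 and keeps 98.
Round 4 (the landlord proposes): the tenant can get 98 next round, worth 0.98 × 98 = 96.04 now. The landlord offers 96.04 and keeps 100 − 96.04 = 3.96.
Round 3 (the tenant proposes): the landlord can get 3.96 next round, worth 0.8 × 3.96 = 3.168 now. The tenant offers 3.168 and keeps 100 − 3.168 = 96.832.
Round 2 (the landlord proposes): the tenant can get 96.832 next round, worth 0.98 × 96.832 = 94.89536 now; the landlord offers that and keeps 5.10464.
So by rejecting in round 1, the landlord gets 5.10464 next round, worth 0.8 × 5.10464 = 4.083712 now.
Offer 0 < 4.083712, so the landlord rejects.

Reject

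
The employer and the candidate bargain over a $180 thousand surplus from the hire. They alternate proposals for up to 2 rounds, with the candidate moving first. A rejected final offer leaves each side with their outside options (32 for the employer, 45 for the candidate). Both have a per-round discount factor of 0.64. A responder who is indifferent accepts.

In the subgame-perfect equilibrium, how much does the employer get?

Round 2 (the employer proposes): the candidate gets 45 if talks fail, so the employer offers 45 and keeps 135.
Round 1 (the candidate proposes): the employer can get 135 next round, worth 0.64 × 135 = 86.4 now. The candidate offers 86.4 and keeps 180 − 86.4 = 93.6.

86.4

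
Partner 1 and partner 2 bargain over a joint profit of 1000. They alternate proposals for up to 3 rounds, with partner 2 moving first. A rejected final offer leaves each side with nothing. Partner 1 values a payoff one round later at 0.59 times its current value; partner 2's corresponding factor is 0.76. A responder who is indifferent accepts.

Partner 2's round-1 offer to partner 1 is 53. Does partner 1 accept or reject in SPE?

Work out partner 1's continuation value if the offer is rejected.
Round 3 (partner 2 proposes): rejection yields 0 for partner 1; partner 2 offers 0 and keeps 1000.
Round 2 (partner 1 proposes): partner 2 can get 1000 next round, worth 0.76 × 1000 = 760 now; partner 1 offers that and keeps 240.
So by rejecting in round 1, partner 1 gets 240 next round, worth 0.59 × 240 = 141.6 now.
Offer 53 < 141.6, so partner 1 rejects.

Reject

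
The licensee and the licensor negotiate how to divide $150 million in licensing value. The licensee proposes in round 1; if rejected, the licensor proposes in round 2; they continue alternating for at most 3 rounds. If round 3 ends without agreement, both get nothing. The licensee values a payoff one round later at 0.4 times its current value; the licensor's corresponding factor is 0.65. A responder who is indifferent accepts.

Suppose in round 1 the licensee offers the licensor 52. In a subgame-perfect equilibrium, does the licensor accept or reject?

Reject

Round 3 (the licensee proposes): the licensor will accept anything ≥ 0, so the licensee offers 0 and keeps 150.
Round 2 (the licensor proposes): the licensee can get 150 next round, worth 0.4 × 150 = 60 now; the licensor offers that and keeps 90.
So by rejecting in round 1, the licensor gets 90 next round, worth 0.65 × 90 = 58.5 now.
Offer 52 < 58.5, so the licensor rejects.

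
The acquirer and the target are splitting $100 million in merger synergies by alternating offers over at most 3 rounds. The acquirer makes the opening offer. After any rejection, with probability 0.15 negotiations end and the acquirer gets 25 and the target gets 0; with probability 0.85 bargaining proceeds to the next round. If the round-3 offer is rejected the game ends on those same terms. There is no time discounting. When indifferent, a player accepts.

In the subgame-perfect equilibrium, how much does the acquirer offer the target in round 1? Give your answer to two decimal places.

Round 3 (the acquirer proposes): rejection yields 0 for the target; the acquirer offers 0 and keeps 100.
Round 2 (the target proposes): rejecting gives the acquirer an expected 0.85 × 100 + 0.15 × 25 = 88.75, so the target offers 88.75, keeping 11.25.
Round 1 (the acquirer proposes): rejecting gives the target an expected 0.85 × 11.25 = 9.5625, so the acquirer offers 9.5625, keeping 90.4375.

9.56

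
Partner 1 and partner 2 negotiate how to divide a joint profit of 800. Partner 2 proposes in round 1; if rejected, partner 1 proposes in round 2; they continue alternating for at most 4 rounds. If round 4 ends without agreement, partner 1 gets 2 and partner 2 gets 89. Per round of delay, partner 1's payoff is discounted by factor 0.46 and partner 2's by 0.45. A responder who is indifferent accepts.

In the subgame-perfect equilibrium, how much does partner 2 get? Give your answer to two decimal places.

Round 4 (partner 1 proposes): partner 2 gets 89 if talks fail, so partner 1 offers 89 and keeps 711.
Round 3 (partner 2 proposes): partner 1 can get 711 next round, worth 0.46 × 711 = 327.06 now. Partner 2 offers 327.06 and keeps 800 − 327.06 = 472.94.
Round 2 (partner 1 proposes): partner 2 can get 472.94 next round, worth 0.45 × 472.94 = 212.823 now, so partner 1 offers 212.823, keeping 587.177.
Round 1 (partner 2 proposes): partner 1 can get 587.177 next round, worth 0.46 × 587.177 = 270.10142 now. Partner 2 offers 270.10142 and keeps 800 − 270.10142 = 529.89858.

529.90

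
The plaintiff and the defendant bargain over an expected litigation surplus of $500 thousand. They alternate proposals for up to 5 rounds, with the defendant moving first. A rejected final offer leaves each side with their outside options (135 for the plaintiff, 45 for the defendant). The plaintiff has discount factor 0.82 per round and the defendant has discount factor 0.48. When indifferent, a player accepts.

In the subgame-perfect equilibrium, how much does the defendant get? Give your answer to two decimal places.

181.97

Solve by backward induction from round 5.
Round 5 (the defendant proposes): the plaintiff gets 135 if talks fail, so the defendant offers 135 and keeps 365.
Round 4 (the plaintiff proposes): the defendant can get 365 next round, worth 0.48 × 365 = 175.2 now, so the plaintiff offers 175.2, keeping 324.8.
Round 3 (the defendant proposes): the plaintiff can get 324.8 next round, worth 0.82 × 324.8 = 266.336 now, so the defendant offers 266.336, keeping 233.664.
Round 2 (the plaintiff proposes): the defendant can get 233.664 next round, worth 0.48 × 233.664 = 112.15872 now; the plaintiff offers that and keeps 387.84128.
Round 1 (the defendant proposes): the plaintiff can get 387.84128 next round, worth 0.82 × 387.84128 = 318.0298496 now. The defendant offers 318.0298496 and keeps 500 − 318.0298496 = 181.9701504.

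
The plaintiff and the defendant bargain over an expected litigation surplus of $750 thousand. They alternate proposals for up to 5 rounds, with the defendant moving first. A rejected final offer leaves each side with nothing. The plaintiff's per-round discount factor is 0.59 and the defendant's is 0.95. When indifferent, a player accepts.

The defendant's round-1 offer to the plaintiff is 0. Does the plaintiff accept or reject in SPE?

Round 5 (the defendant proposes): rejection yields 0 for the plaintiff; the defendant offers 0 and keeps 750.
Round 4 (the plaintiff proposes): the defendant can get 750 next round, worth 0.95 × 750 = 712.5 now, so the plaintiff offers 712.5, keeping 37.5.
Round 3 (the defendant proposes): the plaintiff can get 37.5 next round, worth 0.59 × 37.5 = 22.125 now; the defendant offers that and keeps 727.875.
Round 2 (the plaintiff proposes): the defendant can get 727.875 next round, worth 0.95 × 727.875 = 691.48125 now. The plaintiff offers 691.48125 and keeps 750 − 691.48125 = 58.51875.
So by rejecting in round 1, the plaintiff gets 58.51875 next round, worth 0.59 × 58.51875 = 34.5260625 now.
Offer 0 < 34.5260625, so the plaintiff rejects.

Reject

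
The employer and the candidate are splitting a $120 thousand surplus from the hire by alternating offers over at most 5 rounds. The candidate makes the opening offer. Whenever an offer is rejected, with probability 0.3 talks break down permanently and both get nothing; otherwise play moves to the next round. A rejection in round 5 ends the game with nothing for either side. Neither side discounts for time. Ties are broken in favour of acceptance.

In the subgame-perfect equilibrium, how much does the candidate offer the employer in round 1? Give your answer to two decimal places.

By backward induction:
Round 5 (the candidate proposes): the employer will accept anything ≥ 0, so the candidate offers 0 and keeps 120.
Round 4 (the employer proposes): rejecting gives the candidate an expected 0.7 × 120 = 84, so the employer offers 84, keeping 36.
Round 3 (the candidate proposes): rejecting gives the employer an expected 0.7 × 36 = 25.2; the candidate offers that and keeps 94.8.
Round 2 (the employer proposes): rejecting gives the candidate an expected 0.7 × 94.8 = 66.36. The employer offers 66.36 and keeps 120 − 66.36 = 53.64.
Round 1 (the candidate proposes): rejecting gives the employer an expected 0.7 × 53.64 = 37.548. The candidate offers 37.548 and keeps 120 − 37.548 = 82.452.

37.55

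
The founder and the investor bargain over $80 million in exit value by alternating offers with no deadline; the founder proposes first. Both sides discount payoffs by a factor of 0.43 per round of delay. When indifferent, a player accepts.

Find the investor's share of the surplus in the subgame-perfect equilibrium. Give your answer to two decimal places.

24.06

In a stationary SPE each proposer offers the other exactly their discounted continuation value.
If the founder keeps x when proposing and the investor keeps y when proposing, then x = 80 − 0.43y and y = 80 − 0.43x.
Solving: x = 80(1 − 0.43) / (1 − 0.43·0.43) = 45.6 / 0.8151 ≈ 55.9441.
The investor gets 80 − 55.9441 ≈ 24.0559.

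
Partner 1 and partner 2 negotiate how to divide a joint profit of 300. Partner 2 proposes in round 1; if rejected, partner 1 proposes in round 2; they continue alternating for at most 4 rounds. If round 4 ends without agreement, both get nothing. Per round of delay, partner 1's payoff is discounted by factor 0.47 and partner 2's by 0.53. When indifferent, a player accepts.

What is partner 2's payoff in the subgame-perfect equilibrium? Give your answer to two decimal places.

Round 4 (partner 1 proposes): rejection yields 0 for partner 2; partner 1 offers 0 and keeps 300.
Round 3 (partner 2 proposes): partner 1 can get 300 next round, worth 0.47 × 300 = 141 now. Partner 2 offers 141 and keeps 300 − 141 = 159.
Round 2 (partner 1 proposes): partner 2 can get 159 next round, worth 0.53 × 159 = 84.27 now. Partner 1 offers 84.27 and keeps 300 − 84.27 = 215.73.
Round 1 (partner 2 proposes): partner 1 can get 215.73 next round, worth 0.47 × 215.73 = 101.3931 now; partner 2 offers that and keeps 198.6069.

198.61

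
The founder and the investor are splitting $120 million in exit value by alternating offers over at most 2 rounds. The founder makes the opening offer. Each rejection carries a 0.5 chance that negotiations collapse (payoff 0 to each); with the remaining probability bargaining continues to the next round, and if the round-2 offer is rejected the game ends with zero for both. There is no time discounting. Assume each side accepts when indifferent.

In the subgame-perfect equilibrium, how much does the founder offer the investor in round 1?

Round 2 (the investor proposes): rejection yields 0 for the founder; the investor offers 0 and keeps 120.
Round 1 (the founder proposes): rejecting gives the investor an expected 0.5 × 120 = 60. The founder offers 60 and keeps 120 − 60 = 60.

60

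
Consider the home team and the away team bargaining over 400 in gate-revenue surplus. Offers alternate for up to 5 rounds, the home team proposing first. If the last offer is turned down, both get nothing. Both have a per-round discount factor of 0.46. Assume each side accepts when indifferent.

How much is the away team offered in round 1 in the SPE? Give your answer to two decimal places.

120.38

Round 5 (the home team proposes): the away team will accept anything ≥ 0, so the home team offers 0 and keeps 400.
Round 4 (the away team proposes): the home team can get 400 next round, worth 0.46 × 400 = 184 now; the away team offers that and keeps 216.
Round 3 (the home team proposes): the away team can get 216 next round, worth 0.46 × 216 = 99.36 now; the home team offers that and keeps 300.64.
Round 2 (the away team proposes): the home team can get 300.64 next round, worth 0.46 × 300.64 = 138.2944 now. The away team offers 138.2944 and keeps 400 − 138.2944 = 261.7056.
Round 1 (the home team proposes): the away team can get 261.7056 next round, worth 0.46 × 261.7056 = 120.384576 now, so the home team offers 120.384576, keeping 279.615424.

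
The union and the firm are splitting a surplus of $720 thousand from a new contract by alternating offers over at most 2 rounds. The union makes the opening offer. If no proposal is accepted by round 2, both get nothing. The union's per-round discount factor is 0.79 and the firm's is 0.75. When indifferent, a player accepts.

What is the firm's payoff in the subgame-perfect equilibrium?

By backward induction:
Round 2 (the firm proposes): the union will accept anything ≥ 0, so the firm offers 0 and keeps 720.
Round 1 (the union proposes): the firm can get 720 next round, worth 0.75 × 720 = 540 now. The union offers 540 and keeps 720 − 540 = 180.

540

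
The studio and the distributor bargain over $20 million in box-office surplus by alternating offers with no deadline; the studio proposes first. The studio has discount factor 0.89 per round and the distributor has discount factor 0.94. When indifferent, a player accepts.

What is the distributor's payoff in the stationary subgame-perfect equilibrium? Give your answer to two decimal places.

In a stationary SPE each proposer offers the other exactly their discounted continuation value.
If the studio keeps x when proposing and the distributor keeps y when proposing, then x = 20 − 0.94y and y = 20 − 0.89x.
Solving: x = 20(1 − 0.94) / (1 − 0.89·0.94) = 1.2 / 0.1634 ≈ 7.3439.
The distributor gets 20 − 7.3439 ≈ 12.6561.

12.66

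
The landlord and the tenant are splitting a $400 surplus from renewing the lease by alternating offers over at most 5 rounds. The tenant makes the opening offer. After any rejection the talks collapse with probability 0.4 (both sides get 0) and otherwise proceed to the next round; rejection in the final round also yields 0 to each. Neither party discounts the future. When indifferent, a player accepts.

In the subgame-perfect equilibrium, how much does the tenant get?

269.44

Round 5 (the tenant proposes): the landlord will accept anything ≥ 0, so the tenant offers 0 and keeps 400.
Round 4 (the landlord proposes): rejecting gives the tenant an expected 0.6 × 400 = 240, so the landlord offers 240, keeping 160.
Round 3 (the tenant proposes): rejecting gives the landlord an expected 0.6 × 160 = 96; the tenant offers that and keeps 304.
Round 2 (the landlord proposes): rejecting gives the tenant an expected 0.6 × 304 = 182.4. The landlord offers 182.4 and keeps 400 − 182.4 = 217.6.
Round 1 (the tenant proposes): rejecting gives the landlord an expected 0.6 × 217.6 = 130.56, so the tenant offers 130.56, keeping 269.44.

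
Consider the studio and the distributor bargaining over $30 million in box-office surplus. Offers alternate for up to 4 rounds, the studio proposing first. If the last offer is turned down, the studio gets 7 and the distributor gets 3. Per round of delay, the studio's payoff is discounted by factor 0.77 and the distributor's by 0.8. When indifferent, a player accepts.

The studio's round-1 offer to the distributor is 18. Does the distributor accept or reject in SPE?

Round 4 (the distributor proposes): the studio gets 7 if talks fail, so the distributor offers 7 and keeps 23.
Round 3 (the studio proposes): the distributor can get 23 next round, worth 0.8 × 23 = 18.4 now. The studio offers 18.4 and keeps 30 − 18.4 = 11.6.
Round 2 (the distributor proposes): the studio can get 11.6 next round, worth 0.77 × 11.6 = 8.932 now. The distributor offers 8.932 and keeps 30 − 8.932 = 21.068.
So by rejecting in round 1, the distributor gets 21.068 next round, worth 0.8 × 21.068 = 16.8544 now.
Offer 18 ≥ 16.8544, so the distributor accepts.

Accept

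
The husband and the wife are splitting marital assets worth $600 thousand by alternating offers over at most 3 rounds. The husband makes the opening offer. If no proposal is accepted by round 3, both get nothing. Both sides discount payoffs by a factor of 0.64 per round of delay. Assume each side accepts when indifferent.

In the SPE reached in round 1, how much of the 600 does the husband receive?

461.76

Round 3 (the husband proposes): the wife will accept anything ≥ 0, so the husband offers 0 and keeps 600.
Round 2 (the wife proposes): the husband can get 600 next round, worth 0.64 × 600 = 384 now, so the wife offers 384, keeping 216.
Round 1 (the husband proposes): the wife can get 216 next round, worth 0.64 × 216 = 138.24 now; the husband offers that and keeps 461.76.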